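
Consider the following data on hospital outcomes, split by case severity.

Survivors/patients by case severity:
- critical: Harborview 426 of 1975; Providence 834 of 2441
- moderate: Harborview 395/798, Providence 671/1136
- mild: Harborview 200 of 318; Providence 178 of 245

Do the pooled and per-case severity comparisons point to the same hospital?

Critical: Harborview 426/1975 = 21.6%, Providence 834/2441 = 34.2% → Providence
Moderate: Harborview 395/798 = 49.5%, Providence 671/1136 = 59.1% → Providence
Mild: Harborview 200/318 = 62.9%, Providence 178/245 = 72.7% → Providence
Overall: Harborview 1021/3091 = 33.0%, Providence 1683/3822 = 44.0% → Providence
Providence wins overall and in every case group — no reversal.

Yes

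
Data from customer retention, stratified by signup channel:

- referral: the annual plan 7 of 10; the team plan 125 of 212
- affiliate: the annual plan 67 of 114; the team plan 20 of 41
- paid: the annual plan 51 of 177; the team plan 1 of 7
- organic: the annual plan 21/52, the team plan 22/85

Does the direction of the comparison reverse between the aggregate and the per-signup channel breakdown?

Yes

Referral: the annual plan 7/10 = 70.0%, the team plan 125/212 = 59.0% → the annual plan
Affiliate: the annual plan 67/114 = 58.8%, the team plan 20/41 = 48.8% → the annual plan
Paid: the annual plan 51/177 = 28.8%, the team plan 1/7 = 14.3% → the annual plan
Organic: the annual plan 21/52 = 40.4%, the team plan 22/85 = 25.9% → the annual plan
Overall: the annual plan 146/353 = 41.4%, the team plan 168/345 = 48.7% → the team plan
The annual plan wins each signup group but the team plan wins overall — the comparison reverses. The annual plan's customers skew toward paid, which has a lower base rate.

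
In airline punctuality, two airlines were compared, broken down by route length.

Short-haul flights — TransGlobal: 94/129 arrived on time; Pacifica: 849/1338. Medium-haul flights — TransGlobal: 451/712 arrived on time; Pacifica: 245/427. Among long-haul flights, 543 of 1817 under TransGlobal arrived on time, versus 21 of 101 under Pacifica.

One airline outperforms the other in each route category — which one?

TransGlobal

Short-haul: TransGlobal 94/129 = 72.9%, Pacifica 849/1338 = 63.5% → TransGlobal
Medium-haul: TransGlobal 451/712 = 63.3%, Pacifica 245/427 = 57.4% → TransGlobal
Long-haul: TransGlobal 543/1817 = 29.9%, Pacifica 21/101 = 20.8% → TransGlobal
TransGlobal has the higher rate in all 3 groups.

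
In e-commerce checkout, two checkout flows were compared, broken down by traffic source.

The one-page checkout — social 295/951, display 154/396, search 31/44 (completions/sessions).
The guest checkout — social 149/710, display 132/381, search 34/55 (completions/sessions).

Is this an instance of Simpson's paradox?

No

Social: the one-page checkout 295/951 = 31.0%, the guest checkout 149/710 = 21.0% → the one-page checkout
Display: the one-page checkout 154/396 = 38.9%, the guest checkout 132/381 = 34.6% → the one-page checkout
Search: the one-page checkout 31/44 = 70.5%, the guest checkout 34/55 = 61.8% → the one-page checkout
Overall: the one-page checkout 480/1391 = 34.5%, the guest checkout 315/1146 = 27.5% → the one-page checkout
The one-page checkout wins overall and in every traffic group — no reversal.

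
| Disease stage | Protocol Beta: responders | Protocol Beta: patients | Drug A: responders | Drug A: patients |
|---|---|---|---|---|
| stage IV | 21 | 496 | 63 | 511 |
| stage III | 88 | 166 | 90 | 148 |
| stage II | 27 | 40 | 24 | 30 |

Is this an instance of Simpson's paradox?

No

Stage IV: Protocol Beta 21/496 = 4.2%, Drug A 63/511 = 12.3% → Drug A
Stage III: Protocol Beta 88/166 = 53.0%, Drug A 90/148 = 60.8% → Drug A
Stage II: Protocol Beta 27/40 = 67.5%, Drug A 24/30 = 80.0% → Drug A
Overall: Protocol Beta 136/702 = 19.4%, Drug A 177/689 = 25.7% → Drug A
Drug A wins overall and in every disease group — no reversal.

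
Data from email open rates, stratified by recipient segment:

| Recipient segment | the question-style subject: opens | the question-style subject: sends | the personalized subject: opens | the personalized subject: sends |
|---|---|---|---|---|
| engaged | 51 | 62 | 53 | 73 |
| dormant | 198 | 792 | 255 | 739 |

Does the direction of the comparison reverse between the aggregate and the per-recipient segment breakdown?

No

Engaged: the question-style subject 51/62 = 82.3%, the personalized subject 53/73 = 72.6% → the question-style subject
Dormant: the question-style subject 198/792 = 25.0%, the personalized subject 255/739 = 34.5% → the personalized subject
Overall: the question-style subject 249/854 = 29.2%, the personalized subject 308/812 = 37.9% → the personalized subject
Neither sweeps: the question-style subject wins 1 of 2 groups, the personalized subject wins 1. The personalized subject wins overall but not every group — no Simpson reversal.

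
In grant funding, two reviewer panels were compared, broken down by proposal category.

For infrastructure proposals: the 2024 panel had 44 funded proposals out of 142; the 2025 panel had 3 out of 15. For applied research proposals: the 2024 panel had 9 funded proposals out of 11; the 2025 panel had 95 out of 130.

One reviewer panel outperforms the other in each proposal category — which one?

the 2024 panel

Infrastructure: the 2024 panel 44/142 = 31.0%, the 2025 panel 3/15 = 20.0% → the 2024 panel
Applied research: the 2024 panel 9/11 = 81.8%, the 2025 panel 95/130 = 73.1% → the 2024 panel
The 2024 panel has the higher rate in both groups.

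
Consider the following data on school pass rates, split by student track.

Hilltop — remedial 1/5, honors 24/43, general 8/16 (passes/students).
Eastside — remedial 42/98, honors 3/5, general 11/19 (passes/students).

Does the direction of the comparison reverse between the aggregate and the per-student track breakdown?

Remedial: Hilltop 1/5 = 20.0%, Eastside 42/98 = 42.9% → Eastside
Honors: Hilltop 24/43 = 55.8%, Eastside 3/5 = 60.0% → Eastside
General: Hilltop 8/16 = 50.0%, Eastside 11/19 = 57.9% → Eastside
Overall: Hilltop 33/64 = 51.6%, Eastside 56/122 = 45.9% → Hilltop
Eastside wins each student group but Hilltop wins overall — the comparison reverses. Eastside's students skew toward remedial, which has a lower base rate.

Yes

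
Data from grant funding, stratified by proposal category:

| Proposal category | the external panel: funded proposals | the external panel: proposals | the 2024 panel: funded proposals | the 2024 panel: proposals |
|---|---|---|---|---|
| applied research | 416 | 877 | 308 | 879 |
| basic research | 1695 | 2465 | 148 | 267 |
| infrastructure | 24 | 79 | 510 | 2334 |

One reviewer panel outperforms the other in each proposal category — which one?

the external panel

Applied research: the external panel 416/877 = 47.4%, the 2024 panel 308/879 = 35.0% → the external panel
Basic research: the external panel 1695/2465 = 68.8%, the 2024 panel 148/267 = 55.4% → the external panel
Infrastructure: the external panel 24/79 = 30.4%, the 2024 panel 510/2334 = 21.9% → the external panel
The external panel has the higher rate in all 3 groups.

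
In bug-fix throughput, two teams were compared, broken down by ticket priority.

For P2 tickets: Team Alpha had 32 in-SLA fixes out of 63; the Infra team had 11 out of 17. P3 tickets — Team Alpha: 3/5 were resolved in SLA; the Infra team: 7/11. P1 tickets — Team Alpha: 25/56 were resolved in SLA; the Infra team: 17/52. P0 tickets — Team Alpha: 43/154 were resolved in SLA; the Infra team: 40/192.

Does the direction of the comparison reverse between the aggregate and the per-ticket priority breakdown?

No

P2: Team Alpha 32/63 = 50.8%, the Infra team 11/17 = 64.7% → the Infra team
P3: Team Alpha 3/5 = 60.0%, the Infra team 7/11 = 63.6% → the Infra team
P1: Team Alpha 25/56 = 44.6%, the Infra team 17/52 = 32.7% → Team Alpha
P0: Team Alpha 43/154 = 27.9%, the Infra team 40/192 = 20.8% → Team Alpha
Overall: Team Alpha 103/278 = 37.1%, the Infra team 75/272 = 27.6% → Team Alpha
Neither sweeps: Team Alpha wins 2 of 4 groups, the Infra team wins 2. Team Alpha wins overall but not every group — no Simpson reversal.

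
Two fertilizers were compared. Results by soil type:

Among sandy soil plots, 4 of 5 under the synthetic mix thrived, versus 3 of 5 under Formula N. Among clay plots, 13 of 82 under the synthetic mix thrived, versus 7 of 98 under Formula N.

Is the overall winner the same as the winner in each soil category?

Yes

Sandy soil: the synthetic mix 4/5 = 80.0%, Formula N 3/5 = 60.0% → the synthetic mix
Clay: the synthetic mix 13/82 = 15.9%, Formula N 7/98 = 7.1% → the synthetic mix
Overall: the synthetic mix 17/87 = 19.5%, Formula N 10/103 = 9.7% → the synthetic mix
The synthetic mix wins overall and in every soil group — no reversal.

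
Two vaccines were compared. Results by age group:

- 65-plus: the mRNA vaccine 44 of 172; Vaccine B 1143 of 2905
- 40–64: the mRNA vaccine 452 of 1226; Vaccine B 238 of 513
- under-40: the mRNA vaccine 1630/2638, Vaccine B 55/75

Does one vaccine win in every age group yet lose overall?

65-plus: the mRNA vaccine 44/172 = 25.6%, Vaccine B 1143/2905 = 39.3% → Vaccine B
40–64: the mRNA vaccine 452/1226 = 36.9%, Vaccine B 238/513 = 46.4% → Vaccine B
Under-40: the mRNA vaccine 1630/2638 = 61.8%, Vaccine B 55/75 = 73.3% → Vaccine B
Overall: the mRNA vaccine 2126/4036 = 52.7%, Vaccine B 1436/3493 = 41.1% → the mRNA vaccine
Vaccine B wins each age group but the mRNA vaccine wins overall — the comparison reverses. Vaccine B's recipients skew toward 65-plus, which has a lower base rate.

Yes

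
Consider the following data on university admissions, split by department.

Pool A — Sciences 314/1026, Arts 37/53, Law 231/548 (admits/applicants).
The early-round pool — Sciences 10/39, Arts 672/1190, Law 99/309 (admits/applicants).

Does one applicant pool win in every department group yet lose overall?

Sciences: Pool A 314/1026 = 30.6%, the early-round pool 10/39 = 25.6% → Pool A
Arts: Pool A 37/53 = 69.8%, the early-round pool 672/1190 = 56.5% → Pool A
Law: Pool A 231/548 = 42.2%, the early-round pool 99/309 = 32.0% → Pool A
Overall: Pool A 582/1627 = 35.8%, the early-round pool 781/1538 = 50.8% → the early-round pool
Pool A wins each department group but the early-round pool wins overall — the comparison reverses. Pool A's applicants skew toward Sciences, which has a lower base rate.

Yes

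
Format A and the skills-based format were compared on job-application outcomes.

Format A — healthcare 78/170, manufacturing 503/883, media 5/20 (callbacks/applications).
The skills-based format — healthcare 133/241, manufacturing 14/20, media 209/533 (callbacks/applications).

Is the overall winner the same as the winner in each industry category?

Healthcare: Format A 78/170 = 45.9%, the skills-based format 133/241 = 55.2% → the skills-based format
Manufacturing: Format A 503/883 = 57.0%, the skills-based format 14/20 = 70.0% → the skills-based format
Media: Format A 5/20 = 25.0%, the skills-based format 209/533 = 39.2% → the skills-based format
Overall: Format A 586/1073 = 54.6%, the skills-based format 356/794 = 44.8% → Format A
The skills-based format wins each industry group but Format A wins overall — the comparison reverses. The skills-based format's applications skew toward media, which has a lower base rate.

No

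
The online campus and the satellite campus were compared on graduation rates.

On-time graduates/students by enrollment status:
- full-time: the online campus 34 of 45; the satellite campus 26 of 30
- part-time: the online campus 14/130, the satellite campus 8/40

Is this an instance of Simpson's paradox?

Full-time: the online campus 34/45 = 75.6%, the satellite campus 26/30 = 86.7% → the satellite campus
Part-time: the online campus 14/130 = 10.8%, the satellite campus 8/40 = 20.0% → the satellite campus
Overall: the online campus 48/175 = 27.4%, the satellite campus 34/70 = 48.6% → the satellite campus
The satellite campus wins overall and in every enrollment group — no reversal.

No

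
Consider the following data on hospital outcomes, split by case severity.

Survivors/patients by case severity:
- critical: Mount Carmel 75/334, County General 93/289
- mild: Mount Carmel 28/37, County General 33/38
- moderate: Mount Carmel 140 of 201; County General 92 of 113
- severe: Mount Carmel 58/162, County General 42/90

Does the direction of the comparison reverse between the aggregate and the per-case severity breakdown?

No

Critical: Mount Carmel 75/334 = 22.5%, County General 93/289 = 32.2% → County General
Mild: Mount Carmel 28/37 = 75.7%, County General 33/38 = 86.8% → County General
Moderate: Mount Carmel 140/201 = 69.7%, County General 92/113 = 81.4% → County General
Severe: Mount Carmel 58/162 = 35.8%, County General 42/90 = 46.7% → County General
Overall: Mount Carmel 301/734 = 41.0%, County General 260/530 = 49.1% → County General
County General wins overall and in every case group — no reversal.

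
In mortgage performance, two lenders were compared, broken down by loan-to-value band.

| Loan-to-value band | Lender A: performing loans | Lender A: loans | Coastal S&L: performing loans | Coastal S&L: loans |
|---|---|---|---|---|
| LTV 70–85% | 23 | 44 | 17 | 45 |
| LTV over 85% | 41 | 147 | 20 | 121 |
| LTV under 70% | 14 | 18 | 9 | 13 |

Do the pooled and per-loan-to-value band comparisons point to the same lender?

LTV 70–85%: Lender A 23/44 = 52.3%, Coastal S&L 17/45 = 37.8% → Lender A
LTV over 85%: Lender A 41/147 = 27.9%, Coastal S&L 20/121 = 16.5% → Lender A
LTV under 70%: Lender A 14/18 = 77.8%, Coastal S&L 9/13 = 69.2% → Lender A
Overall: Lender A 78/209 = 37.3%, Coastal S&L 46/179 = 25.7% → Lender A
Lender A wins overall and in every loan-to-value group — no reversal.

Yes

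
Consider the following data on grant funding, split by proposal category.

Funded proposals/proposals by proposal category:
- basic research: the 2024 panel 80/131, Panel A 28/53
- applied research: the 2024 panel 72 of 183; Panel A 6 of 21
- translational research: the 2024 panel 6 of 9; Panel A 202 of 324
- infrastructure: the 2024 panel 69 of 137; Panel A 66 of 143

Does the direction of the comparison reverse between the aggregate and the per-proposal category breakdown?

Basic research: the 2024 panel 80/131 = 61.1%, Panel A 28/53 = 52.8% → the 2024 panel
Applied research: the 2024 panel 72/183 = 39.3%, Panel A 6/21 = 28.6% → the 2024 panel
Translational research: the 2024 panel 6/9 = 66.7%, Panel A 202/324 = 62.3% → the 2024 panel
Infrastructure: the 2024 panel 69/137 = 50.4%, Panel A 66/143 = 46.2% → the 2024 panel
Overall: the 2024 panel 227/460 = 49.3%, Panel A 302/541 = 55.8% → Panel A
The 2024 panel wins each proposal group but Panel A wins overall — the comparison reverses. The 2024 panel's proposals skew toward applied research, which has a lower base rate.

Yes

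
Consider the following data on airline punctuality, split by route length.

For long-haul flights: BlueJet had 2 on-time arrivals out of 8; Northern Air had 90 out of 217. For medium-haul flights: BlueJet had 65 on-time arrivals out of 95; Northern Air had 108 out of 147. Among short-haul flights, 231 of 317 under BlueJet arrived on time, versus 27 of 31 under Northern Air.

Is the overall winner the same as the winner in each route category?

No

Long-haul: BlueJet 2/8 = 25.0%, Northern Air 90/217 = 41.5% → Northern Air
Medium-haul: BlueJet 65/95 = 68.4%, Northern Air 108/147 = 73.5% → Northern Air
Short-haul: BlueJet 231/317 = 72.9%, Northern Air 27/31 = 87.1% → Northern Air
Overall: BlueJet 298/420 = 71.0%, Northern Air 225/395 = 57.0% → BlueJet
Northern Air wins each route group but BlueJet wins overall — the comparison reverses. Northern Air's flights skew toward long-haul, which has a lower base rate.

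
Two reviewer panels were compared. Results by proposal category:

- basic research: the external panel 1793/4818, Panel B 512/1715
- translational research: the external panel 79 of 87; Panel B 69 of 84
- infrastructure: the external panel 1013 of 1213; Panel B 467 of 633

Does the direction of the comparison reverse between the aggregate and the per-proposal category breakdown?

No

Basic research: the external panel 1793/4818 = 37.2%, Panel B 512/1715 = 29.9% → the external panel
Translational research: the external panel 79/87 = 90.8%, Panel B 69/84 = 82.1% → the external panel
Infrastructure: the external panel 1013/1213 = 83.5%, Panel B 467/633 = 73.8% → the external panel
Overall: the external panel 2885/6118 = 47.2%, Panel B 1048/2432 = 43.1% → the external panel
The external panel wins overall and in every proposal group — no reversal.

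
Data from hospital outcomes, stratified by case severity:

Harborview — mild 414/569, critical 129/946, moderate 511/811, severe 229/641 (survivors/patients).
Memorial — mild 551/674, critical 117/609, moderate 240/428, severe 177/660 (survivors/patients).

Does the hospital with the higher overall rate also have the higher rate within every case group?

No

Mild: Harborview 414/569 = 72.8%, Memorial 551/674 = 81.8% → Memorial
Critical: Harborview 129/946 = 13.6%, Memorial 117/609 = 19.2% → Memorial
Moderate: Harborview 511/811 = 63.0%, Memorial 240/428 = 56.1% → Harborview
Severe: Harborview 229/641 = 35.7%, Memorial 177/660 = 26.8% → Harborview
Overall: Harborview 1283/2967 = 43.2%, Memorial 1085/2371 = 45.8% → Memorial
Neither sweeps: Harborview wins 2 of 4 groups, Memorial wins 2. Memorial wins overall but not every group — no Simpson reversal.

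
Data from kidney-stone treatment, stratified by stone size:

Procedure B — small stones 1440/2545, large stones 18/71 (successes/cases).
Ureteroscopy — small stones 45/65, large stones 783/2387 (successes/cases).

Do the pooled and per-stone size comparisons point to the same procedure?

Small stones: Procedure B 1440/2545 = 56.6%, ureteroscopy 45/65 = 69.2% → ureteroscopy
Large stones: Procedure B 18/71 = 25.4%, ureteroscopy 783/2387 = 32.8% → ureteroscopy
Overall: Procedure B 1458/2616 = 55.7%, ureteroscopy 828/2452 = 33.8% → Procedure B
Ureteroscopy wins each stone group but Procedure B wins overall — the comparison reverses. Ureteroscopy's cases skew toward large stones, which has a lower base rate.

No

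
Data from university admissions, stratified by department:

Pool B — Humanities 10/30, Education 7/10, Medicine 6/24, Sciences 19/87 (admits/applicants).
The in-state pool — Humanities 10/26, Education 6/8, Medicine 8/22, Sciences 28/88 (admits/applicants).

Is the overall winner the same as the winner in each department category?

Humanities: Pool B 10/30 = 33.3%, the in-state pool 10/26 = 38.5% → the in-state pool
Education: Pool B 7/10 = 70.0%, the in-state pool 6/8 = 75.0% → the in-state pool
Medicine: Pool B 6/24 = 25.0%, the in-state pool 8/22 = 36.4% → the in-state pool
Sciences: Pool B 19/87 = 21.8%, the in-state pool 28/88 = 31.8% → the in-state pool
Overall: Pool B 42/151 = 27.8%, the in-state pool 52/144 = 36.1% → the in-state pool
The in-state pool wins overall and in every department group — no reversal.

Yes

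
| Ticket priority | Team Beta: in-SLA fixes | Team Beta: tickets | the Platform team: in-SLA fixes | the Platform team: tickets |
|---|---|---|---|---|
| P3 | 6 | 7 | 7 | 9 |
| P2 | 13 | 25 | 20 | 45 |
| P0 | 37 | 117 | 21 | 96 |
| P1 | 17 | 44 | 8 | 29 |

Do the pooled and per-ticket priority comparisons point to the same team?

Yes

P3: Team Beta 6/7 = 85.7%, the Platform team 7/9 = 77.8% → Team Beta
P2: Team Beta 13/25 = 52.0%, the Platform team 20/45 = 44.4% → Team Beta
P0: Team Beta 37/117 = 31.6%, the Platform team 21/96 = 21.9% → Team Beta
P1: Team Beta 17/44 = 38.6%, the Platform team 8/29 = 27.6% → Team Beta
Overall: Team Beta 73/193 = 37.8%, the Platform team 56/179 = 31.3% → Team Beta
Team Beta wins overall and in every ticket group — no reversal.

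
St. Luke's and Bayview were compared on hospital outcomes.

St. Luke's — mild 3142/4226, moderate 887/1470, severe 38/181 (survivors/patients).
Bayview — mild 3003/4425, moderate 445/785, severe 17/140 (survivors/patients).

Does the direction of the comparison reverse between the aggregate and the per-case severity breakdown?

Mild: St. Luke's 3142/4226 = 74.3%, Bayview 3003/4425 = 67.9% → St. Luke's
Moderate: St. Luke's 887/1470 = 60.3%, Bayview 445/785 = 56.7% → St. Luke's
Severe: St. Luke's 38/181 = 21.0%, Bayview 17/140 = 12.1% → St. Luke's
Overall: St. Luke's 4067/5877 = 69.2%, Bayview 3465/5350 = 64.8% → St. Luke's
St. Luke's wins overall and in every case group — no reversal.

No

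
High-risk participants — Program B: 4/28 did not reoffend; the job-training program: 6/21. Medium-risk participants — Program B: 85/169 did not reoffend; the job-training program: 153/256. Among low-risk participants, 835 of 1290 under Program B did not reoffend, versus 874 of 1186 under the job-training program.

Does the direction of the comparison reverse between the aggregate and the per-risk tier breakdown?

High-risk: Program B 4/28 = 14.3%, the job-training program 6/21 = 28.6% → the job-training program
Medium-risk: Program B 85/169 = 50.3%, the job-training program 153/256 = 59.8% → the job-training program
Low-risk: Program B 835/1290 = 64.7%, the job-training program 874/1186 = 73.7% → the job-training program
Overall: Program B 924/1487 = 62.1%, the job-training program 1033/1463 = 70.6% → the job-training program
The job-training program wins overall and in every risk group — no reversal.

No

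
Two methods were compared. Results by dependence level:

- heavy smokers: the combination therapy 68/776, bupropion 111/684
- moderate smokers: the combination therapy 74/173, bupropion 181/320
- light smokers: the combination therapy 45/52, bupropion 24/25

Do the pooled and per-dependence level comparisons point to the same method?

Yes

Heavy smokers: the combination therapy 68/776 = 8.8%, bupropion 111/684 = 16.2% → bupropion
Moderate smokers: the combination therapy 74/173 = 42.8%, bupropion 181/320 = 56.6% → bupropion
Light smokers: the combination therapy 45/52 = 86.5%, bupropion 24/25 = 96.0% → bupropion
Overall: the combination therapy 187/1001 = 18.7%, bupropion 316/1029 = 30.7% → bupropion
Bupropion wins overall and in every dependence group — no reversal.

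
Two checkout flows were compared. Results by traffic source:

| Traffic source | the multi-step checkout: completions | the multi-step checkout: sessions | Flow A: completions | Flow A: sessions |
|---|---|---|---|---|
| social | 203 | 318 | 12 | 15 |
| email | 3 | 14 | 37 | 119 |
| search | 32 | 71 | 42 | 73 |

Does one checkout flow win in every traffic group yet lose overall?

Social: the multi-step checkout 203/318 = 63.8%, Flow A 12/15 = 80.0% → Flow A
Email: the multi-step checkout 3/14 = 21.4%, Flow A 37/119 = 31.1% → Flow A
Search: the multi-step checkout 32/71 = 45.1%, Flow A 42/73 = 57.5% → Flow A
Overall: the multi-step checkout 238/403 = 59.1%, Flow A 91/207 = 44.0% → the multi-step checkout
Flow A wins each traffic group but the multi-step checkout wins overall — the comparison reverses. Flow A's sessions skew toward email, which has a lower base rate.

Yes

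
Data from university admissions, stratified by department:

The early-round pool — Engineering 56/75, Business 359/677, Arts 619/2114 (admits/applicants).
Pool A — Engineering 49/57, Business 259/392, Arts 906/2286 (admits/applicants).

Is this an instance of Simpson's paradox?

Engineering: the early-round pool 56/75 = 74.7%, Pool A 49/57 = 86.0% → Pool A
Business: the early-round pool 359/677 = 53.0%, Pool A 259/392 = 66.1% → Pool A
Arts: the early-round pool 619/2114 = 29.3%, Pool A 906/2286 = 39.6% → Pool A
Overall: the early-round pool 1034/2866 = 36.1%, Pool A 1214/2735 = 44.4% → Pool A
Pool A wins overall and in every department group — no reversal.

No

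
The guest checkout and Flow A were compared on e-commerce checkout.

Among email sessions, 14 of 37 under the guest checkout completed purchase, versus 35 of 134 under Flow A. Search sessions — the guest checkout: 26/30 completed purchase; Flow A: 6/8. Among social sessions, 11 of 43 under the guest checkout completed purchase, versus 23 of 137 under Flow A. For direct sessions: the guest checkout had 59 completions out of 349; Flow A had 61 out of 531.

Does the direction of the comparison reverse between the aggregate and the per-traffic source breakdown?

No

Email: the guest checkout 14/37 = 37.8%, Flow A 35/134 = 26.1% → the guest checkout
Search: the guest checkout 26/30 = 86.7%, Flow A 6/8 = 75.0% → the guest checkout
Social: the guest checkout 11/43 = 25.6%, Flow A 23/137 = 16.8% → the guest checkout
Direct: the guest checkout 59/349 = 16.9%, Flow A 61/531 = 11.5% → the guest checkout
Overall: the guest checkout 110/459 = 24.0%, Flow A 125/810 = 15.4% → the guest checkout
The guest checkout wins overall and in every traffic group — no reversal.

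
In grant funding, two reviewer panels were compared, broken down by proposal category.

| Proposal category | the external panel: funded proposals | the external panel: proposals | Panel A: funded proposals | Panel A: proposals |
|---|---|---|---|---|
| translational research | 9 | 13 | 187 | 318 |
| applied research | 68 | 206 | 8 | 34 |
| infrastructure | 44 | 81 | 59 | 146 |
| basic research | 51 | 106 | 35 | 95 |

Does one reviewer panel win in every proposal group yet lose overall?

Translational research: the external panel 9/13 = 69.2%, Panel A 187/318 = 58.8% → the external panel
Applied research: the external panel 68/206 = 33.0%, Panel A 8/34 = 23.5% → the external panel
Infrastructure: the external panel 44/81 = 54.3%, Panel A 59/146 = 40.4% → the external panel
Basic research: the external panel 51/106 = 48.1%, Panel A 35/95 = 36.8% → the external panel
Overall: the external panel 172/406 = 42.4%, Panel A 289/593 = 48.7% → Panel A
The external panel wins each proposal group but Panel A wins overall — the comparison reverses. The external panel's proposals skew toward applied research, which has a lower base rate.

Yes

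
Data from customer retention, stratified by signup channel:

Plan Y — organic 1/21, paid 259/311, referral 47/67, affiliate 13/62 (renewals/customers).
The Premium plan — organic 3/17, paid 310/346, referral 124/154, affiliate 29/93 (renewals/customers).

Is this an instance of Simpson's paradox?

No

Organic: Plan Y 1/21 = 4.8%, the Premium plan 3/17 = 17.6% → the Premium plan
Paid: Plan Y 259/311 = 83.3%, the Premium plan 310/346 = 89.6% → the Premium plan
Referral: Plan Y 47/67 = 70.1%, the Premium plan 124/154 = 80.5% → the Premium plan
Affiliate: Plan Y 13/62 = 21.0%, the Premium plan 29/93 = 31.2% → the Premium plan
Overall: Plan Y 320/461 = 69.4%, the Premium plan 466/610 = 76.4% → the Premium plan
The Premium plan wins overall and in every signup group — no reversal.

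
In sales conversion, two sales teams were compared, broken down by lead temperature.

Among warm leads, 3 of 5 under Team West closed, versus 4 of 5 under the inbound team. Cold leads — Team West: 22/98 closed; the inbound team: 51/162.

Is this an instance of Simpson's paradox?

No

Warm: Team West 3/5 = 60.0%, the inbound team 4/5 = 80.0% → the inbound team
Cold: Team West 22/98 = 22.4%, the inbound team 51/162 = 31.5% → the inbound team
Overall: Team West 25/103 = 24.3%, the inbound team 55/167 = 32.9% → the inbound team
The inbound team wins overall and in every lead group — no reversal.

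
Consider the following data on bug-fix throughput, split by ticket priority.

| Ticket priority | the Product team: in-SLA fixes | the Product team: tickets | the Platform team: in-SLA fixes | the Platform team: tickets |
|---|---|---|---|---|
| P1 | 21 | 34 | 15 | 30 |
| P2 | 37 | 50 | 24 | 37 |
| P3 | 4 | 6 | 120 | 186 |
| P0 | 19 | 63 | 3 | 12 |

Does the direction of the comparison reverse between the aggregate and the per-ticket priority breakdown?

Yes

P1: the Product team 21/34 = 61.8%, the Platform team 15/30 = 50.0% → the Product team
P2: the Product team 37/50 = 74.0%, the Platform team 24/37 = 64.9% → the Product team
P3: the Product team 4/6 = 66.7%, the Platform team 120/186 = 64.5% → the Product team
P0: the Product team 19/63 = 30.2%, the Platform team 3/12 = 25.0% → the Product team
Overall: the Product team 81/153 = 52.9%, the Platform team 162/265 = 61.1% → the Platform team
The Product team wins each ticket group but the Platform team wins overall — the comparison reverses. The Product team's tickets skew toward P0, which has a lower base rate.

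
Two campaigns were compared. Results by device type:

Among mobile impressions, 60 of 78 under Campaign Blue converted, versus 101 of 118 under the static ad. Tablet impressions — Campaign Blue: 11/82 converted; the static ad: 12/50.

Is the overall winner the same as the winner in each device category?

Yes

Mobile: Campaign Blue 60/78 = 76.9%, the static ad 101/118 = 85.6% → the static ad
Tablet: Campaign Blue 11/82 = 13.4%, the static ad 12/50 = 24.0% → the static ad
Overall: Campaign Blue 71/160 = 44.4%, the static ad 113/168 = 67.3% → the static ad
The static ad wins overall and in every device group — no reversal.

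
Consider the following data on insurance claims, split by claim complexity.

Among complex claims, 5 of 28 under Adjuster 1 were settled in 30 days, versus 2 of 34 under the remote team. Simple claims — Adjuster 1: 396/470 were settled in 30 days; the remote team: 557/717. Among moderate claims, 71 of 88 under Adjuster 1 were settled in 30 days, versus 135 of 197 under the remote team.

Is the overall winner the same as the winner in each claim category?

Yes

Complex: Adjuster 1 5/28 = 17.9%, the remote team 2/34 = 5.9% → Adjuster 1
Simple: Adjuster 1 396/470 = 84.3%, the remote team 557/717 = 77.7% → Adjuster 1
Moderate: Adjuster 1 71/88 = 80.7%, the remote team 135/197 = 68.5% → Adjuster 1
Overall: Adjuster 1 472/586 = 80.5%, the remote team 694/948 = 73.2% → Adjuster 1
Adjuster 1 wins overall and in every claim group — no reversal.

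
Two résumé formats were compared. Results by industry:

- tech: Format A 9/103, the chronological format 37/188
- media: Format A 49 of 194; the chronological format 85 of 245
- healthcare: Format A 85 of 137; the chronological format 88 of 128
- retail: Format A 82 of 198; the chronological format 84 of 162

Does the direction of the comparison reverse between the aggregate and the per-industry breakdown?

Tech: Format A 9/103 = 8.7%, the chronological format 37/188 = 19.7% → the chronological format
Media: Format A 49/194 = 25.3%, the chronological format 85/245 = 34.7% → the chronological format
Healthcare: Format A 85/137 = 62.0%, the chronological format 88/128 = 68.8% → the chronological format
Retail: Format A 82/198 = 41.4%, the chronological format 84/162 = 51.9% → the chronological format
Overall: Format A 225/632 = 35.6%, the chronological format 294/723 = 40.7% → the chronological format
The chronological format wins overall and in every industry group — no reversal.

No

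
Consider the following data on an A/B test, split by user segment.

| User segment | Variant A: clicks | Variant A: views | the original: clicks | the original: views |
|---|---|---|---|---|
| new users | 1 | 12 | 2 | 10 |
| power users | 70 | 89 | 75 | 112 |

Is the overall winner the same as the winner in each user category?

New users: Variant A 1/12 = 8.3%, the original 2/10 = 20.0% → the original
Power users: Variant A 70/89 = 78.7%, the original 75/112 = 67.0% → Variant A
Overall: Variant A 71/101 = 70.3%, the original 77/122 = 63.1% → Variant A
Neither sweeps: Variant A wins 1 of 2 groups, the original wins 1. Variant A wins overall but not every group — no Simpson reversal.

No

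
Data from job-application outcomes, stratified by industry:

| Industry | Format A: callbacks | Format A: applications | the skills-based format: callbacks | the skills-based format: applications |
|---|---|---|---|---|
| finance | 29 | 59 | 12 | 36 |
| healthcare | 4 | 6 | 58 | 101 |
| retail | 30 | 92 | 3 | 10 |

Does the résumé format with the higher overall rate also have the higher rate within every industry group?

No

Finance: Format A 29/59 = 49.2%, the skills-based format 12/36 = 33.3% → Format A
Healthcare: Format A 4/6 = 66.7%, the skills-based format 58/101 = 57.4% → Format A
Retail: Format A 30/92 = 32.6%, the skills-based format 3/10 = 30.0% → Format A
Overall: Format A 63/157 = 40.1%, the skills-based format 73/147 = 49.7% → the skills-based format
Format A wins each industry group but the skills-based format wins overall — the comparison reverses. Format A's applications skew toward retail, which has a lower base rate.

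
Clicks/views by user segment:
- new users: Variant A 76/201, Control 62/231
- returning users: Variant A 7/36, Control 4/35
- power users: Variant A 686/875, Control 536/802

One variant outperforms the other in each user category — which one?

Variant A

New users: Variant A 76/201 = 37.8%, Control 62/231 = 26.8% → Variant A
Returning users: Variant A 7/36 = 19.4%, Control 4/35 = 11.4% → Variant A
Power users: Variant A 686/875 = 78.4%, Control 536/802 = 66.8% → Variant A
Variant A has the higher rate in all 3 groups.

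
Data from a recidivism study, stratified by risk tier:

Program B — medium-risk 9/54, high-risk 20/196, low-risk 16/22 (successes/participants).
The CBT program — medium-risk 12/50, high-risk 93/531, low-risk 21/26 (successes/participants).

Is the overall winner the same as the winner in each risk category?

Medium-risk: Program B 9/54 = 16.7%, the CBT program 12/50 = 24.0% → the CBT program
High-risk: Program B 20/196 = 10.2%, the CBT program 93/531 = 17.5% → the CBT program
Low-risk: Program B 16/22 = 72.7%, the CBT program 21/26 = 80.8% → the CBT program
Overall: Program B 45/272 = 16.5%, the CBT program 126/607 = 20.8% → the CBT program
The CBT program wins overall and in every risk group — no reversal.

Yes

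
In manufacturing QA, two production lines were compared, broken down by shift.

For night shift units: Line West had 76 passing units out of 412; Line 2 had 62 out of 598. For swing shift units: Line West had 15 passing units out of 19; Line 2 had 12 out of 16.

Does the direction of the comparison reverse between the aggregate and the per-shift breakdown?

No

Night shift: Line West 76/412 = 18.4%, Line 2 62/598 = 10.4% → Line West
Swing shift: Line West 15/19 = 78.9%, Line 2 12/16 = 75.0% → Line West
Overall: Line West 91/431 = 21.1%, Line 2 74/614 = 12.1% → Line West
Line West wins overall and in every shift group — no reversal.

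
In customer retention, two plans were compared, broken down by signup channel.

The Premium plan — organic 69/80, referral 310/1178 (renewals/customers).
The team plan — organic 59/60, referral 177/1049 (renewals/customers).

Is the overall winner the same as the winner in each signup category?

Organic: the Premium plan 69/80 = 86.2%, the team plan 59/60 = 98.3% → the team plan
Referral: the Premium plan 310/1178 = 26.3%, the team plan 177/1049 = 16.9% → the Premium plan
Overall: the Premium plan 379/1258 = 30.1%, the team plan 236/1109 = 21.3% → the Premium plan
Neither sweeps: the Premium plan wins 1 of 2 groups, the team plan wins 1. The Premium plan wins overall but not every group — no Simpson reversal.

No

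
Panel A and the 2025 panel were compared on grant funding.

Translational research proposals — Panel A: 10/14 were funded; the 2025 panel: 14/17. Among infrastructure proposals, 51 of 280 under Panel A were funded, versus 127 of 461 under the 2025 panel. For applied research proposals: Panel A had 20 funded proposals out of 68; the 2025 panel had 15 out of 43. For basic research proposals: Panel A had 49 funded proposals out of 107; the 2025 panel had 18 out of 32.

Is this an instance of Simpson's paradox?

Translational research: Panel A 10/14 = 71.4%, the 2025 panel 14/17 = 82.4% → the 2025 panel
Infrastructure: Panel A 51/280 = 18.2%, the 2025 panel 127/461 = 27.5% → the 2025 panel
Applied research: Panel A 20/68 = 29.4%, the 2025 panel 15/43 = 34.9% → the 2025 panel
Basic research: Panel A 49/107 = 45.8%, the 2025 panel 18/32 = 56.2% → the 2025 panel
Overall: Panel A 130/469 = 27.7%, the 2025 panel 174/553 = 31.5% → the 2025 panel
The 2025 panel wins overall and in every proposal group — no reversal.

No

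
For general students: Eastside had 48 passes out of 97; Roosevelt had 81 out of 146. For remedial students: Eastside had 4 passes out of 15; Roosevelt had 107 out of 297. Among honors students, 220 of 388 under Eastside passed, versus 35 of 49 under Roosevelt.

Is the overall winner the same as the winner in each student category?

General: Eastside 48/97 = 49.5%, Roosevelt 81/146 = 55.5% → Roosevelt
Remedial: Eastside 4/15 = 26.7%, Roosevelt 107/297 = 36.0% → Roosevelt
Honors: Eastside 220/388 = 56.7%, Roosevelt 35/49 = 71.4% → Roosevelt
Overall: Eastside 272/500 = 54.4%, Roosevelt 223/492 = 45.3% → Eastside
Roosevelt wins each student group but Eastside wins overall — the comparison reverses. Roosevelt's students skew toward remedial, which has a lower base rate.

No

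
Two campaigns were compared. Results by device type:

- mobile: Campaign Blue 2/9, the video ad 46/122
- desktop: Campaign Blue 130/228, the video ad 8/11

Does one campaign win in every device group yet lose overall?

Yes

Mobile: Campaign Blue 2/9 = 22.2%, the video ad 46/122 = 37.7% → the video ad
Desktop: Campaign Blue 130/228 = 57.0%, the video ad 8/11 = 72.7% → the video ad
Overall: Campaign Blue 132/237 = 55.7%, the video ad 54/133 = 40.6% → Campaign Blue
The video ad wins each device group but Campaign Blue wins overall — the comparison reverses. The video ad's impressions skew toward mobile, which has a lower base rate.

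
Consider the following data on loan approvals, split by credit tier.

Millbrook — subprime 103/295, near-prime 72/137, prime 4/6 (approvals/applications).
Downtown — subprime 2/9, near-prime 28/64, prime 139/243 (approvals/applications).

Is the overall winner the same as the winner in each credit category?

Subprime: Millbrook 103/295 = 34.9%, Downtown 2/9 = 22.2% → Millbrook
Near-prime: Millbrook 72/137 = 52.6%, Downtown 28/64 = 43.8% → Millbrook
Prime: Millbrook 4/6 = 66.7%, Downtown 139/243 = 57.2% → Millbrook
Overall: Millbrook 179/438 = 40.9%, Downtown 169/316 = 53.5% → Downtown
Millbrook wins each credit group but Downtown wins overall — the comparison reverses. Millbrook's applications skew toward subprime, which has a lower base rate.

No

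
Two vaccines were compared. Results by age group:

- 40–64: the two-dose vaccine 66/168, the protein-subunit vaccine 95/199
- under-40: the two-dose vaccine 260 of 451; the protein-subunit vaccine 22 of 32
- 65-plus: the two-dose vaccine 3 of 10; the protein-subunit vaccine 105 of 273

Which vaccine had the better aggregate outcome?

40–64: the two-dose vaccine 66/168 = 39.3%, the protein-subunit vaccine 95/199 = 47.7% → the protein-subunit vaccine
Under-40: the two-dose vaccine 260/451 = 57.6%, the protein-subunit vaccine 22/32 = 68.8% → the protein-subunit vaccine
65-plus: the two-dose vaccine 3/10 = 30.0%, the protein-subunit vaccine 105/273 = 38.5% → the protein-subunit vaccine
Overall: the two-dose vaccine 329/629 = 52.3%, the protein-subunit vaccine 222/504 = 44.0% → the two-dose vaccine
(The protein-subunit vaccine wins every age group but the two-dose vaccine wins overall — the protein-subunit vaccine's recipients skew toward the low-rate 65-plus group.)

the two-dose vaccine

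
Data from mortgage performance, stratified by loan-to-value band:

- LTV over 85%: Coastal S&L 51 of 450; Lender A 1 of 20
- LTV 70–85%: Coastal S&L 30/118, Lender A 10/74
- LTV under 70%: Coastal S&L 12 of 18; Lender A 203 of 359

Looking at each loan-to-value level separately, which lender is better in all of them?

LTV over 85%: Coastal S&L 51/450 = 11.3%, Lender A 1/20 = 5.0% → Coastal S&L
LTV 70–85%: Coastal S&L 30/118 = 25.4%, Lender A 10/74 = 13.5% → Coastal S&L
LTV under 70%: Coastal S&L 12/18 = 66.7%, Lender A 203/359 = 56.5% → Coastal S&L
Coastal S&L has the higher rate in all 3 groups.

Coastal S&L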